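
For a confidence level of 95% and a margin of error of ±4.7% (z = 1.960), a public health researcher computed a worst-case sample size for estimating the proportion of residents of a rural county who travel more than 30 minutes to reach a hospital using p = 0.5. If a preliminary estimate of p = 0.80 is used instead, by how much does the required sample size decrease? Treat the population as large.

156

Conservative (p = 0.5): n = 1.960² × 0.25 / 0.047² ≈ 434.77 → 435.
Using p = 0.80: p(1−p) = 0.1600, so n = 1.960² × 0.1600 / 0.047² ≈ 278.25 → 279.
Reduction: 435 − 279 = 156.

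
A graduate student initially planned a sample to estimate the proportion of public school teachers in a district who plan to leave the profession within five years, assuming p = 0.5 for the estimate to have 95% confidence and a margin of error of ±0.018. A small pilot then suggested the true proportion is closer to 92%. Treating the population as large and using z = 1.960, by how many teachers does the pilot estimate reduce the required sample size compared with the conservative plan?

Conservative (p = 0.5): n = 1.960² × 0.25 / 0.018² ≈ 2964.20 → 2965.
Using p = 0.92: p(1−p) = 0.0736, so n = 1.960² × 0.0736 / 0.018² ≈ 872.66 → 873.
Reduction: 2965 − 873 = 2092.

2092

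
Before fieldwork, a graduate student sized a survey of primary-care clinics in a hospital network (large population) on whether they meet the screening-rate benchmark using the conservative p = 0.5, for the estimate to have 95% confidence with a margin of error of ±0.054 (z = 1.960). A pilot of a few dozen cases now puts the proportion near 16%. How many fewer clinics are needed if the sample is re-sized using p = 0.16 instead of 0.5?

Conservative (p = 0.5): n = 1.960² × 0.25 / 0.054² ≈ 329.36 → 330.
Using p = 0.16: p(1−p) = 0.1344, so n = 1.960² × 0.1344 / 0.054² ≈ 177.06 → 178.
Reduction: 330 − 178 = 152.

152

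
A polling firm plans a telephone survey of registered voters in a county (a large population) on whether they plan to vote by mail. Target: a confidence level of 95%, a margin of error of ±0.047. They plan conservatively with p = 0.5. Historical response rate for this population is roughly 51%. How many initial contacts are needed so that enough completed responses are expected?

853

For 95% confidence, z = 1.960.
Completed interviews needed: n₀ = 1.960² × 0.2500 / 0.047² ≈ 434.77 → 435.
At a 51% response rate, contacts needed = 435 / 0.51 ≈ 852.94 → 853.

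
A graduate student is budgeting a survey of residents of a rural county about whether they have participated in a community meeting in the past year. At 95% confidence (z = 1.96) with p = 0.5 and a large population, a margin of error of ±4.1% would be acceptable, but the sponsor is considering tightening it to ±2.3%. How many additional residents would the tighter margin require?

1244

At ±4.1%: n = 1.96² × 0.2500 / 0.041² ≈ 571.33 → 572.
At ±2.3%: n = 1.96² × 0.2500 / 0.023² ≈ 1815.50 → 1816.
Additional respondents: 1816 − 572 = 1244.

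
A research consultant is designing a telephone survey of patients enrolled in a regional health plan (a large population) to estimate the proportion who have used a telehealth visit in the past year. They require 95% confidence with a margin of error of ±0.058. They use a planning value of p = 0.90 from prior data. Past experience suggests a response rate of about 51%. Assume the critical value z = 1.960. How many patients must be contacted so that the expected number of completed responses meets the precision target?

Completed interviews needed: n₀ = 1.960² × 0.0900 / 0.058² ≈ 102.78 → 103.
At a 51% response rate, contacts needed = 103 / 0.51 ≈ 201.96 → 202.

202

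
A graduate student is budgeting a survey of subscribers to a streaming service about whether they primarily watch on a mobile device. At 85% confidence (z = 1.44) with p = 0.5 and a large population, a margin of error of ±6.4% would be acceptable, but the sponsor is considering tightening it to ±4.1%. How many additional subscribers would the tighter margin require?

182

At ±6.4%: n = 1.44² × 0.2500 / 0.064² ≈ 126.56 → 127.
At ±4.1%: n = 1.44² × 0.2500 / 0.041² ≈ 308.39 → 309.
Additional respondents: 309 − 127 = 182.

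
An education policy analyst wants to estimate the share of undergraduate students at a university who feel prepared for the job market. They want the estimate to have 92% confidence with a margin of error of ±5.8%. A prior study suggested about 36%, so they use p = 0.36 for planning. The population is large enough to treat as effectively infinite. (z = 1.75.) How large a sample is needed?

With p = 0.36, p(1−p) = 0.2304.
n = z²·p(1−p)/E² = 1.75² × 0.2304 / 0.058² = 3.0625 × 0.2304 / 0.003364 ≈ 209.75.
Rounding up gives n = 210.

210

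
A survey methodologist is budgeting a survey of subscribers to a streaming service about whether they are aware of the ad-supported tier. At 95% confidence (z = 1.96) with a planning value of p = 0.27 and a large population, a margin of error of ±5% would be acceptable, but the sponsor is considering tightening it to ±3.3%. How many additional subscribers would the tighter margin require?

At ±5%: n = 1.96² × 0.1971 / 0.050² ≈ 302.87 → 303.
At ±3.3%: n = 1.96² × 0.1971 / 0.033² ≈ 695.30 → 696.
Additional respondents: 696 − 303 = 393.

393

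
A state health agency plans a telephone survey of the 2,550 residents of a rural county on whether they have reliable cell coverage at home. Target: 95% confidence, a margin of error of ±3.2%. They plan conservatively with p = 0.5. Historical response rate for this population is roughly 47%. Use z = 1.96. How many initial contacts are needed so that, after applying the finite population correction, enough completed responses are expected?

1460

Completed interviews needed (unadjusted): n₀ = 1.96² × 0.2500 / 0.032² ≈ 937.89 → 938.
FPC for N = 2,550: n = 938 / (1 + 937/2550) = 938 / 1.3675 ≈ 685.95 → 686.
At a 47% response rate, contacts needed = 686 / 0.47 ≈ 1459.57 → 1460.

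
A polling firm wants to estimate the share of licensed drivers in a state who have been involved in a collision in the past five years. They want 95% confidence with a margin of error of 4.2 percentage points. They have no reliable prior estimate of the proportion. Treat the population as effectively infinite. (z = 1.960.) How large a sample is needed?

With no prior estimate, use p = 0.5, giving p(1−p) = 0.25.
n = z²·p(1−p)/E² = 1.960² × 0.2500 / 0.042² = 3.8416 × 0.2500 / 0.001764 ≈ 544.44.
Rounding up gives n = 545.

545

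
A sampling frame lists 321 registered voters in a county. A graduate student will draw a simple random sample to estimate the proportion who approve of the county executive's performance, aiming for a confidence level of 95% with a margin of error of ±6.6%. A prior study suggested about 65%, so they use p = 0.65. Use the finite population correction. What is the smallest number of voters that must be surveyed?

124

For 95% confidence, z = 1.960.
Unadjusted: n₀ = 1.960² × 0.65 × 0.35 / 0.066² ≈ 200.63, so n₀ = 201.
Finite population correction with N = 321: n = n₀ / (1 + (n₀−1)/N) = 201 / (1 + 200/321) = 201 / 1.6231 ≈ 123.84.
Rounding up, n = 124.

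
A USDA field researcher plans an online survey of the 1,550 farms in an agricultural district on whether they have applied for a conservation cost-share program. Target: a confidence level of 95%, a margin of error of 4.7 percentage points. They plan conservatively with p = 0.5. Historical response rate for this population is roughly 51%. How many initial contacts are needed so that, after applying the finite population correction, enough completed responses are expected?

667

For 95% confidence, z = 1.96.
Completed interviews needed (unadjusted): n₀ = 1.96² × 0.2500 / 0.047² ≈ 434.77 → 435.
FPC for N = 1,550: n = 435 / (1 + 434/1550) = 435 / 1.2800 ≈ 339.84 → 340.
At a 51% response rate, contacts needed = 340 / 0.51 ≈ 666.67 → 667.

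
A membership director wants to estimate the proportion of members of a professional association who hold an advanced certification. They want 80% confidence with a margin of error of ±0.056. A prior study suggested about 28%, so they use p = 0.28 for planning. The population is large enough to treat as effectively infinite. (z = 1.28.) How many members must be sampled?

With p = 0.28, p(1−p) = 0.2016.
n = z²·p(1−p)/E² = 1.28² × 0.2016 / 0.056² = 1.6384 × 0.2016 / 0.003136 ≈ 105.33.
Rounding up gives n = 106.

106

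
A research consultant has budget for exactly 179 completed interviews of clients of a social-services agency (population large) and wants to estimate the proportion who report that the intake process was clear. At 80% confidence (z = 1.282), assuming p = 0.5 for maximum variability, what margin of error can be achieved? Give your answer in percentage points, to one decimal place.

4.8

SE(p̂) = √[p(1−p)/n] = √[0.2500/179] = 0.03737.
E = z × SE = 1.282 × 0.03737 = 0.04791, or 4.8 percentage points.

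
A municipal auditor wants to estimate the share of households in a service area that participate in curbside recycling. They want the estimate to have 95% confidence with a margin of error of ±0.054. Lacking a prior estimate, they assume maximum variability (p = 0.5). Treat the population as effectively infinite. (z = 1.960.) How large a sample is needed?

With p = 0.5, p(1−p) = 0.25.
n = z²·p(1−p)/E² = 1.960² × 0.2500 / 0.054² = 3.8416 × 0.2500 / 0.002916 ≈ 329.36.
Rounding up gives n = 330.

330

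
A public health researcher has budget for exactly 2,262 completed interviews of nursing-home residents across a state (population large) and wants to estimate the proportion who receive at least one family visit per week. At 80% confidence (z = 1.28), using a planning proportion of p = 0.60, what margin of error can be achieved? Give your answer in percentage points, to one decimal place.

1.3

SE(p̂) = √[p(1−p)/n] = √[0.2400/2262] = 0.01030.
E = z × SE = 1.28 × 0.01030 = 0.01318, or 1.3 percentage points.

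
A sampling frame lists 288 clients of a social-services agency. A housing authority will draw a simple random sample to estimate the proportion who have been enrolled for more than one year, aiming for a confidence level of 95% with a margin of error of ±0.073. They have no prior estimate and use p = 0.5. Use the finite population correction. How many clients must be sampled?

For 95% confidence, z = 1.960.
Unadjusted: n₀ = 1.960² × 0.50 × 0.50 / 0.073² ≈ 180.22, so n₀ = 181.
Finite population correction with N = 288: n = n₀ / (1 + (n₀−1)/N) = 181 / (1 + 180/288) = 181 / 1.6250 ≈ 111.38.
Rounding up, n = 112.

112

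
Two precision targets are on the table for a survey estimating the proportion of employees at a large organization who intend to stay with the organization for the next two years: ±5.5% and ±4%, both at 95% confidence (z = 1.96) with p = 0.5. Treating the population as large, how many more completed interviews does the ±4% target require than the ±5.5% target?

283

At ±5.5%: n = 1.96² × 0.2500 / 0.055² ≈ 317.49 → 318.
At ±4%: n = 1.96² × 0.2500 / 0.040² ≈ 600.25 → 601.
Additional respondents: 601 − 318 = 283.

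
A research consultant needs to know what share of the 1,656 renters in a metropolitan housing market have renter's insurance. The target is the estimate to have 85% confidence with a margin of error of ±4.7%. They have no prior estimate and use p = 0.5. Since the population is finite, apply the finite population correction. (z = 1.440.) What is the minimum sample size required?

Unadjusted: n₀ = 1.440² × 0.50 × 0.50 / 0.047² ≈ 234.68, so n₀ = 235.
Finite population correction with N = 1,656: n = n₀ / (1 + (n₀−1)/N) = 235 / (1 + 234/1656) = 235 / 1.1413 ≈ 205.90.
Rounding up, n = 206.

206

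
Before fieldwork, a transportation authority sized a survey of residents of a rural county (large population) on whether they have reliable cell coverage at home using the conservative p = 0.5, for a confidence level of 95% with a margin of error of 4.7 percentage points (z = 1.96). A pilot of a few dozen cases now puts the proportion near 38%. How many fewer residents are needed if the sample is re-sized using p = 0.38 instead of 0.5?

Conservative (p = 0.5): n = 1.96² × 0.25 / 0.047² ≈ 434.77 → 435.
Using p = 0.38: p(1−p) = 0.2356, so n = 1.96² × 0.2356 / 0.047² ≈ 409.72 → 410.
Reduction: 435 − 410 = 25.

25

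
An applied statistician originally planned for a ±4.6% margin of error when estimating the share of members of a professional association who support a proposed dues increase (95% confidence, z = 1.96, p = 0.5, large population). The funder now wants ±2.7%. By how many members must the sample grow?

At ±4.6%: n = 1.96² × 0.2500 / 0.046² ≈ 453.88 → 454.
At ±2.7%: n = 1.96² × 0.2500 / 0.027² ≈ 1317.42 → 1318.
Additional respondents: 1318 − 454 = 864.

864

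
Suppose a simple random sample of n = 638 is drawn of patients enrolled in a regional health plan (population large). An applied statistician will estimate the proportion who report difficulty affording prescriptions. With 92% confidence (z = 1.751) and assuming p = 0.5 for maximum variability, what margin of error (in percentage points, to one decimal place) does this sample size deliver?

SE(p̂) = √[p(1−p)/n] = √[0.2500/638] = 0.01980.
E = z × SE = 1.751 × 0.01980 = 0.03466, or 3.5 percentage points.

3.5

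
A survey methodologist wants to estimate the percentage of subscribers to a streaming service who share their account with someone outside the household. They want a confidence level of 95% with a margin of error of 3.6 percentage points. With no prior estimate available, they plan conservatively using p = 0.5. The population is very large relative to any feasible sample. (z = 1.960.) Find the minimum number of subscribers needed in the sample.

With p = 0.5, p(1−p) = 0.25.
n = z²·p(1−p)/E² = 1.960² × 0.2500 / 0.036² = 3.8416 × 0.2500 / 0.001296 ≈ 741.05.
Rounding up gives n = 742.

742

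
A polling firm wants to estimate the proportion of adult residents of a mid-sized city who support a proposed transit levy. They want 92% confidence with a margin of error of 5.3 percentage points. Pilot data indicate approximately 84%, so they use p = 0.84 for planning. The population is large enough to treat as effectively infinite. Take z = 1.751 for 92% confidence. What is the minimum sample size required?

147

With p = 0.84, p(1−p) = 0.1344.
n = z²·p(1−p)/E² = 1.751² × 0.1344 / 0.053² = 3.0660 × 0.1344 / 0.002809 ≈ 146.70.
Rounding up gives n = 147.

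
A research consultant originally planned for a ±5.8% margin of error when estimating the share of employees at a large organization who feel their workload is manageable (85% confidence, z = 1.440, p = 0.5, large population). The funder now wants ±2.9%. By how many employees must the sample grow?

462

At ±5.8%: n = 1.440² × 0.2500 / 0.058² ≈ 154.10 → 155.
At ±2.9%: n = 1.440² × 0.2500 / 0.029² ≈ 616.41 → 617.
Additional respondents: 617 − 155 = 462.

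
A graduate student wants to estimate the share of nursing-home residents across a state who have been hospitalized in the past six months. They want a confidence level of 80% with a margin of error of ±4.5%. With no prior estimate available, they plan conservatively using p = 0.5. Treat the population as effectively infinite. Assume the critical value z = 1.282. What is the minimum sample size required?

With p = 0.5, p(1−p) = 0.25.
n = z²·p(1−p)/E² = 1.282² × 0.2500 / 0.045² = 1.6435 × 0.2500 / 0.002025 ≈ 202.90.
Rounding up gives n = 203.

203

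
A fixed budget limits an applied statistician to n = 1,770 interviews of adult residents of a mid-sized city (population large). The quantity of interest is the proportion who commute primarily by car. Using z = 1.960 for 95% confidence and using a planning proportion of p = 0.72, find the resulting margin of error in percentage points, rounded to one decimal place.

SE(p̂) = √[p(1−p)/n] = √[0.2016/1770] = 0.01067.
E = z × SE = 1.960 × 0.01067 = 0.02092, or 2.1 percentage points.

2.1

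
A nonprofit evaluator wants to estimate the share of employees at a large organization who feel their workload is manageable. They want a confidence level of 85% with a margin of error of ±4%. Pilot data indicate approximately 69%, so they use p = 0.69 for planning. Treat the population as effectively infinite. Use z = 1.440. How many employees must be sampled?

278

With p = 0.69, p(1−p) = 0.2139.
n = z²·p(1−p)/E² = 1.440² × 0.2139 / 0.040² = 2.0736 × 0.2139 / 0.001600 ≈ 277.21.
Rounding up gives n = 278.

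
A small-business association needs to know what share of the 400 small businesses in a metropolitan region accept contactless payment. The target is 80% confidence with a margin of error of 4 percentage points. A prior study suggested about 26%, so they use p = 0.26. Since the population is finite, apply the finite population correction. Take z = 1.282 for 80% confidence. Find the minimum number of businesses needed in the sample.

Unadjusted: n₀ = 1.282² × 0.26 × 0.74 / 0.040² ≈ 197.63, so n₀ = 198.
Finite population correction with N = 400: n = n₀ / (1 + (n₀−1)/N) = 198 / (1 + 197/400) = 198 / 1.4925 ≈ 132.66.
Rounding up, n = 133.

133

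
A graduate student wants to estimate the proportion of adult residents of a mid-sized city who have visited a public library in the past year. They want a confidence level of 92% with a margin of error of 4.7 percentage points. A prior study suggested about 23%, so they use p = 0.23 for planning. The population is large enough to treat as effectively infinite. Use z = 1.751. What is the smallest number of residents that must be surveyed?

246

With p = 0.23, p(1−p) = 0.1771.
n = z²·p(1−p)/E² = 1.751² × 0.1771 / 0.047² = 3.0660 × 0.1771 / 0.002209 ≈ 245.81.
Rounding up gives n = 246.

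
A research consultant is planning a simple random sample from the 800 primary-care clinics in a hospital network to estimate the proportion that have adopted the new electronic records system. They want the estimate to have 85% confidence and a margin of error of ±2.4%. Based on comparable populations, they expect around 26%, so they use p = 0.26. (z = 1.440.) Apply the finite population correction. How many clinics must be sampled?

372

Unadjusted: n₀ = 1.440² × 0.26 × 0.74 / 0.024² ≈ 692.64, so n₀ = 693.
Finite population correction with N = 800: n = n₀ / (1 + (n₀−1)/N) = 693 / (1 + 692/800) = 693 / 1.8650 ≈ 371.58.
Rounding up, n = 372.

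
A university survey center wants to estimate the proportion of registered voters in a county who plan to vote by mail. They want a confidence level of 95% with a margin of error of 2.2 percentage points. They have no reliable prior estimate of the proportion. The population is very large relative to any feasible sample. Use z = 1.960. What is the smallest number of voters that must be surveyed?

1985

With no prior estimate, use p = 0.5, giving p(1−p) = 0.25.
n = z²·p(1−p)/E² = 1.960² × 0.2500 / 0.022² = 3.8416 × 0.2500 / 0.000484 ≈ 1984.30.
Rounding up gives n = 1985.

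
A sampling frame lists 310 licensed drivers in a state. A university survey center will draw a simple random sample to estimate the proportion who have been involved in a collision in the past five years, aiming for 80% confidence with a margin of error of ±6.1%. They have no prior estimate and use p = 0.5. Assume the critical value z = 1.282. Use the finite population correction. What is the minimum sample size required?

Unadjusted: n₀ = 1.282² × 0.50 × 0.50 / 0.061² ≈ 110.42, so n₀ = 111.
Finite population correction with N = 310: n = n₀ / (1 + (n₀−1)/N) = 111 / (1 + 110/310) = 111 / 1.3548 ≈ 81.93.
Rounding up, n = 82.

82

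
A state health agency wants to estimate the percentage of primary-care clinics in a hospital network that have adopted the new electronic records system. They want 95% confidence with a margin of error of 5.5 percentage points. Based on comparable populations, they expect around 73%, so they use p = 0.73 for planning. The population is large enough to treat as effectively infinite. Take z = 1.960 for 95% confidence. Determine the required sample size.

251

With p = 0.73, p(1−p) = 0.1971.
n = z²·p(1−p)/E² = 1.960² × 0.1971 / 0.055² = 3.8416 × 0.1971 / 0.003025 ≈ 250.31.
Rounding up gives n = 251.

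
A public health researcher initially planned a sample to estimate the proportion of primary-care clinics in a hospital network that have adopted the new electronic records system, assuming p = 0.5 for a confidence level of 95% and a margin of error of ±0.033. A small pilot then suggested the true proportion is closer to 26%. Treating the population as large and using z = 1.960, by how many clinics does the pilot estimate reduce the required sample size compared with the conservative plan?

Conservative (p = 0.5): n = 1.960² × 0.25 / 0.033² ≈ 881.91 → 882.
Using p = 0.26: p(1−p) = 0.1924, so n = 1.960² × 0.1924 / 0.033² ≈ 678.72 → 679.
Reduction: 882 − 679 = 203.

203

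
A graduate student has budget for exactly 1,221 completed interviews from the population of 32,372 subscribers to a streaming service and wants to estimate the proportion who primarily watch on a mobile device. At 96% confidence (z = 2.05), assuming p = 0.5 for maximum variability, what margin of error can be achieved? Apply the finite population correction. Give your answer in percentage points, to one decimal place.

2.9

Finite-population factor: (N−n)/(N−1) = (32372−1221)/(32372−1) = 0.9623.
SE(p̂) = √[p(1−p)/n · (N−n)/(N−1)] = √[0.2500/1221 × 0.9623] = 0.01404.
E = z × SE = 2.05 × 0.01404 = 0.02878 ≈ 2.9 percentage points.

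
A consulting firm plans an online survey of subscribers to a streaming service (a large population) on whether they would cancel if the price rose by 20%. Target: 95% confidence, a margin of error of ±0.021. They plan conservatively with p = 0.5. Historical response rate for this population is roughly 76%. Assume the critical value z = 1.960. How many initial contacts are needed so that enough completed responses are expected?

2866

Completed interviews needed: n₀ = 1.960² × 0.2500 / 0.021² ≈ 2177.78 → 2178.
At a 76% response rate, contacts needed = 2178 / 0.76 ≈ 2865.79 → 2866.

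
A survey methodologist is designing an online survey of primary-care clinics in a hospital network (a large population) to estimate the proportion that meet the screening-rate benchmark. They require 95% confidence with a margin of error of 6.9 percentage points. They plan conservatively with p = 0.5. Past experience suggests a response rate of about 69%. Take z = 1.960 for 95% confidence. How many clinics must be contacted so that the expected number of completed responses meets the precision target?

Completed interviews needed: n₀ = 1.960² × 0.2500 / 0.069² ≈ 201.72 → 202.
At a 69% response rate, contacts needed = 202 / 0.69 ≈ 292.75 → 293.

293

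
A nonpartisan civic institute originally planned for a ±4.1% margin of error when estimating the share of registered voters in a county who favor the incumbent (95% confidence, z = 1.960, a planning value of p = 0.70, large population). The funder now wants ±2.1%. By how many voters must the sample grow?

At ±4.1%: n = 1.960² × 0.2100 / 0.041² ≈ 479.91 → 480.
At ±2.1%: n = 1.960² × 0.2100 / 0.021² ≈ 1829.33 → 1830.
Additional respondents: 1830 − 480 = 1350.

1350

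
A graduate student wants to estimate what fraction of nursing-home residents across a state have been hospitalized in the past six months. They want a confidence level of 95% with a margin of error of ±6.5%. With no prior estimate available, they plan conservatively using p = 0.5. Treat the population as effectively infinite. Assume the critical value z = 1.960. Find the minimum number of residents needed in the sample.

With p = 0.5, p(1−p) = 0.25.
n = z²·p(1−p)/E² = 1.960² × 0.2500 / 0.065² = 3.8416 × 0.2500 / 0.004225 ≈ 227.31.
Rounding up gives n = 228.

228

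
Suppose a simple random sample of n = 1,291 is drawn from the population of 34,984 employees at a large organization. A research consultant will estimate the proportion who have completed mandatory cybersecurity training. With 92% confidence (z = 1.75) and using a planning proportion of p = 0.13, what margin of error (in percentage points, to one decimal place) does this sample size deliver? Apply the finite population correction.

1.6

Finite-population factor: (N−n)/(N−1) = (34984−1291)/(34984−1) = 0.9631.
SE(p̂) = √[p(1−p)/n · (N−n)/(N−1)] = √[0.1131/1291 × 0.9631] = 0.00919.
E = z × SE = 1.75 × 0.00919 = 0.01607 ≈ 1.6 percentage points.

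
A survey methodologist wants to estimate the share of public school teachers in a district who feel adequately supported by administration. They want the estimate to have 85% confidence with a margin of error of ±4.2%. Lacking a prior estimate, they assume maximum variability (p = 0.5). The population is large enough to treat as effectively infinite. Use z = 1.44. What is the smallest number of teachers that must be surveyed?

With p = 0.5, p(1−p) = 0.25.
n = z²·p(1−p)/E² = 1.44² × 0.2500 / 0.042² = 2.0736 × 0.2500 / 0.001764 ≈ 293.88.
Rounding up gives n = 294.

294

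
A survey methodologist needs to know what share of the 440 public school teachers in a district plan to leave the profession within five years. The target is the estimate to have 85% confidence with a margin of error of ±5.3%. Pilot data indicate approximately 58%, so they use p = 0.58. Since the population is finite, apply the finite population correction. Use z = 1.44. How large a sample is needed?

128

Unadjusted: n₀ = 1.44² × 0.58 × 0.42 / 0.053² ≈ 179.83, so n₀ = 180.
Finite population correction with N = 440: n = n₀ / (1 + (n₀−1)/N) = 180 / (1 + 179/440) = 180 / 1.4068 ≈ 127.95.
Rounding up, n = 128.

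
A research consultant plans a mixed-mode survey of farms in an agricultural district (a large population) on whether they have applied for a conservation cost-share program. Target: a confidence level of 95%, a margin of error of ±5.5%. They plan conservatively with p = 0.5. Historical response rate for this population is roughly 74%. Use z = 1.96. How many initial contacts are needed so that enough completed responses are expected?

430

Completed interviews needed: n₀ = 1.96² × 0.2500 / 0.055² ≈ 317.49 → 318.
At a 74% response rate, contacts needed = 318 / 0.74 ≈ 429.73 → 430.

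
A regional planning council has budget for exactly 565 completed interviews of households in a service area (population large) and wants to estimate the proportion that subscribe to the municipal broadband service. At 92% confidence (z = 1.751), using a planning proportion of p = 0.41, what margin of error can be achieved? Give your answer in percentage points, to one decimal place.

3.6

SE(p̂) = √[p(1−p)/n] = √[0.2419/565] = 0.02069.
E = z × SE = 1.751 × 0.02069 = 0.03623, or 3.6 percentage points.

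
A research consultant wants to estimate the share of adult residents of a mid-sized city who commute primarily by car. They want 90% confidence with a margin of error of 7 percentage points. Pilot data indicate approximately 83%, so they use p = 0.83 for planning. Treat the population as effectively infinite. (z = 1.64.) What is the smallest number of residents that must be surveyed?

78

With p = 0.83, p(1−p) = 0.1411.
n = z²·p(1−p)/E² = 1.64² × 0.1411 / 0.070² = 2.6896 × 0.1411 / 0.004900 ≈ 77.45.
Rounding up gives n = 78.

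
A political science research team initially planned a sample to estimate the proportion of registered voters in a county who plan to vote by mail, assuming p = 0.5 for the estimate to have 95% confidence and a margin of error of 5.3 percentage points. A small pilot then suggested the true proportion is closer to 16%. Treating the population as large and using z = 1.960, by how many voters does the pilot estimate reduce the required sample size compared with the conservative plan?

158

Conservative (p = 0.5): n = 1.960² × 0.25 / 0.053² ≈ 341.90 → 342.
Using p = 0.16: p(1−p) = 0.1344, so n = 1.960² × 0.1344 / 0.053² ≈ 183.81 → 184.
Reduction: 342 − 184 = 158.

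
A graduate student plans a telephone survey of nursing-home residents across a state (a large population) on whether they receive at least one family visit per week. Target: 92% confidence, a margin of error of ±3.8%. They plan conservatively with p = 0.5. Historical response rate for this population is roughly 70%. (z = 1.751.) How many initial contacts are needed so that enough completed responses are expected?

Completed interviews needed: n₀ = 1.751² × 0.2500 / 0.038² ≈ 530.82 → 531.
At a 70% response rate, contacts needed = 531 / 0.70 ≈ 758.57 → 759.

759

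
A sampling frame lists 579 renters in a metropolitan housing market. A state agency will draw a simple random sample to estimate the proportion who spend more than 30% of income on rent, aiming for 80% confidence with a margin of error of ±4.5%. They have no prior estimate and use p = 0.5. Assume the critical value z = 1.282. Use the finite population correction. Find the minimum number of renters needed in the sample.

151

Unadjusted: n₀ = 1.282² × 0.50 × 0.50 / 0.045² ≈ 202.90, so n₀ = 203.
Finite population correction with N = 579: n = n₀ / (1 + (n₀−1)/N) = 203 / (1 + 202/579) = 203 / 1.3489 ≈ 150.50.
Rounding up, n = 151.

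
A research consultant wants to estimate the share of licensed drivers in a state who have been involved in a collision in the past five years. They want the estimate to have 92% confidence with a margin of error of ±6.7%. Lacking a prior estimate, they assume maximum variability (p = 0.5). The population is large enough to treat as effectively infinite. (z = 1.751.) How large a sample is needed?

With p = 0.5, p(1−p) = 0.25.
n = z²·p(1−p)/E² = 1.751² × 0.2500 / 0.067² = 3.0660 × 0.2500 / 0.004489 ≈ 170.75.
Rounding up gives n = 171.

171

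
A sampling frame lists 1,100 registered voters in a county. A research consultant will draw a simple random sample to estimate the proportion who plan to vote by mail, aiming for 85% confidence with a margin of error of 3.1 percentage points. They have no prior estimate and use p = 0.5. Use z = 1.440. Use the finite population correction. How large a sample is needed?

Unadjusted: n₀ = 1.440² × 0.50 × 0.50 / 0.031² ≈ 539.44, so n₀ = 540.
Finite population correction with N = 1,100: n = n₀ / (1 + (n₀−1)/N) = 540 / (1 + 539/1100) = 540 / 1.4900 ≈ 362.42.
Rounding up, n = 363.

363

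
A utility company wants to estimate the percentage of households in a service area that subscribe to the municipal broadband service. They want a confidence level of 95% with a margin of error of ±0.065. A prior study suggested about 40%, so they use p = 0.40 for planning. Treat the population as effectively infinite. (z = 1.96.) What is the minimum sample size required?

With p = 0.40, p(1−p) = 0.2400.
n = z²·p(1−p)/E² = 1.96² × 0.2400 / 0.065² = 3.8416 × 0.2400 / 0.004225 ≈ 218.22.
Rounding up gives n = 219.

219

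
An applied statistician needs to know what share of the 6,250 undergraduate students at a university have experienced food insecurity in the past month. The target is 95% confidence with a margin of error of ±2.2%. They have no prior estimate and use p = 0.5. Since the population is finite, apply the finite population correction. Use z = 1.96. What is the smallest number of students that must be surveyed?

1507

Unadjusted: n₀ = 1.96² × 0.50 × 0.50 / 0.022² ≈ 1984.30, so n₀ = 1985.
Finite population correction with N = 6,250: n = n₀ / (1 + (n₀−1)/N) = 1985 / (1 + 1984/6250) = 1985 / 1.3174 ≈ 1506.71.
Rounding up, n = 1507.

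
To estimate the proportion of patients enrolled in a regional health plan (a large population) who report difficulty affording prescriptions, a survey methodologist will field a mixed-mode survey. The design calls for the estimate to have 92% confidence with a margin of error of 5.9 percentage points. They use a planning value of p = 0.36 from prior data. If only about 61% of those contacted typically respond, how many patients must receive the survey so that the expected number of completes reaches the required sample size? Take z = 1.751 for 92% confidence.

Completed interviews needed: n₀ = 1.751² × 0.2304 / 0.059² ≈ 202.93 → 203.
At a 61% response rate, contacts needed = 203 / 0.61 ≈ 332.79 → 333.

333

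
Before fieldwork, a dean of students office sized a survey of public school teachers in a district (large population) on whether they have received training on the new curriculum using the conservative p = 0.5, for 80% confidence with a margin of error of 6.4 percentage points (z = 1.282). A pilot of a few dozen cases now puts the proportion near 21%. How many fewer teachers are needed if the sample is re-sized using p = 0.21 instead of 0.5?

34

Conservative (p = 0.5): n = 1.282² × 0.25 / 0.064² ≈ 100.31 → 101.
Using p = 0.21: p(1−p) = 0.1659, so n = 1.282² × 0.1659 / 0.064² ≈ 66.57 → 67.
Reduction: 101 − 67 = 34.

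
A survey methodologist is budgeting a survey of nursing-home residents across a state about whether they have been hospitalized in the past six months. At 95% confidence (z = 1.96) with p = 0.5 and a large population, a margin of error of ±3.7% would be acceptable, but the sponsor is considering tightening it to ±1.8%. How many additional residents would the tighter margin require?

At ±3.7%: n = 1.96² × 0.2500 / 0.037² ≈ 701.53 → 702.
At ±1.8%: n = 1.96² × 0.2500 / 0.018² ≈ 2964.20 → 2965.
Additional respondents: 2965 − 702 = 2263.

2263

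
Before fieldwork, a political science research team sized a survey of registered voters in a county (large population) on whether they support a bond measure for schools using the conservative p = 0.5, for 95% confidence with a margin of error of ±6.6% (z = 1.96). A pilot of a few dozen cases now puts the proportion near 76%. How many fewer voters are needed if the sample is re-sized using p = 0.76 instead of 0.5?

60

Conservative (p = 0.5): n = 1.96² × 0.25 / 0.066² ≈ 220.48 → 221.
Using p = 0.76: p(1−p) = 0.1824, so n = 1.96² × 0.1824 / 0.066² ≈ 160.86 → 161.
Reduction: 221 − 161 = 60.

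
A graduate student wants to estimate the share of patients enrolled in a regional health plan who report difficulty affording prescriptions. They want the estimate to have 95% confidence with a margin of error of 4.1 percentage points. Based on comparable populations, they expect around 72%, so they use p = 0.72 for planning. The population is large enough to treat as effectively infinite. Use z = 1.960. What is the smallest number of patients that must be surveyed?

With p = 0.72, p(1−p) = 0.2016.
n = z²·p(1−p)/E² = 1.960² × 0.2016 / 0.041² = 3.8416 × 0.2016 / 0.001681 ≈ 460.72.
Rounding up gives n = 461.

461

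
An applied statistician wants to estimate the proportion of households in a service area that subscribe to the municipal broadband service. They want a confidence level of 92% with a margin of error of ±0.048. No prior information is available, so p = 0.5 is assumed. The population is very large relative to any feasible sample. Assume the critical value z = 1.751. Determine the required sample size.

With p = 0.5, p(1−p) = 0.25.
n = z²·p(1−p)/E² = 1.751² × 0.2500 / 0.048² = 3.0660 × 0.2500 / 0.002304 ≈ 332.68.
Rounding up gives n = 333.

333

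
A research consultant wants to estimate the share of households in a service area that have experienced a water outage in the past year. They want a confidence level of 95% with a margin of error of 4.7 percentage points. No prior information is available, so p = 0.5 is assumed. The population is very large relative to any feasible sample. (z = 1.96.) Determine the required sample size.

With p = 0.5, p(1−p) = 0.25.
n = z²·p(1−p)/E² = 1.96² × 0.2500 / 0.047² = 3.8416 × 0.2500 / 0.002209 ≈ 434.77.
Rounding up gives n = 435.

435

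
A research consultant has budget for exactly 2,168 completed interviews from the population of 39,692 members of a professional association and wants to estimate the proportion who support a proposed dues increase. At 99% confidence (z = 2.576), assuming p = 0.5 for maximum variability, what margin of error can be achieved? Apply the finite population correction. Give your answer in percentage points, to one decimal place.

Finite-population factor: (N−n)/(N−1) = (39692−2168)/(39692−1) = 0.9454.
SE(p̂) = √[p(1−p)/n · (N−n)/(N−1)] = √[0.2500/2168 × 0.9454] = 0.01044.
E = z × SE = 2.576 × 0.01044 = 0.02690 ≈ 2.7 percentage points.

2.7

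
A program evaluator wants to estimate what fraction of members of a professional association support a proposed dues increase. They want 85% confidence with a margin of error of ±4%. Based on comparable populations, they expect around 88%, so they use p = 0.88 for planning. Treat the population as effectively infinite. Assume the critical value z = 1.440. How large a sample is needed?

137

With p = 0.88, p(1−p) = 0.1056.
n = z²·p(1−p)/E² = 1.440² × 0.1056 / 0.040² = 2.0736 × 0.1056 / 0.001600 ≈ 136.86.
Rounding up gives n = 137.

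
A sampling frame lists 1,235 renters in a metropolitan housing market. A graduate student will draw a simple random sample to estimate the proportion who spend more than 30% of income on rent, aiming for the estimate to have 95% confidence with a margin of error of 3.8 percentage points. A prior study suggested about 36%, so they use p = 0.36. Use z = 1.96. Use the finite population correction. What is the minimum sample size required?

Unadjusted: n₀ = 1.96² × 0.36 × 0.64 / 0.038² ≈ 612.95, so n₀ = 613.
Finite population correction with N = 1,235: n = n₀ / (1 + (n₀−1)/N) = 613 / (1 + 612/1235) = 613 / 1.4955 ≈ 409.88.
Rounding up, n = 410.

410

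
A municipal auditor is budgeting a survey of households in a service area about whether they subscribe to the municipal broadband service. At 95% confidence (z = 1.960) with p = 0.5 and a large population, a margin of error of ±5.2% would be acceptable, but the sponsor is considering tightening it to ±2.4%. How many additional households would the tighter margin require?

At ±5.2%: n = 1.960² × 0.2500 / 0.052² ≈ 355.18 → 356.
At ±2.4%: n = 1.960² × 0.2500 / 0.024² ≈ 1667.36 → 1668.
Additional respondents: 1668 − 356 = 1312.

1312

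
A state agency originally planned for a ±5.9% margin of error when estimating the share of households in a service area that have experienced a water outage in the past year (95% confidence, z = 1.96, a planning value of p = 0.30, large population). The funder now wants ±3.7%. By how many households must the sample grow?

358

At ±5.9%: n = 1.96² × 0.2100 / 0.059² ≈ 231.75 → 232.
At ±3.7%: n = 1.96² × 0.2100 / 0.037² ≈ 589.29 → 590.
Additional respondents: 590 − 232 = 358.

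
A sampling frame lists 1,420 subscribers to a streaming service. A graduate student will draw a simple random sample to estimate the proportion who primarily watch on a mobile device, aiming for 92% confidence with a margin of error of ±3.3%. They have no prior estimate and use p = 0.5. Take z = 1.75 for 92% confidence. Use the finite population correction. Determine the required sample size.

471

Unadjusted: n₀ = 1.75² × 0.50 × 0.50 / 0.033² ≈ 703.05, so n₀ = 704.
Finite population correction with N = 1,420: n = n₀ / (1 + (n₀−1)/N) = 704 / (1 + 703/1420) = 704 / 1.4951 ≈ 470.88.
Rounding up, n = 471.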